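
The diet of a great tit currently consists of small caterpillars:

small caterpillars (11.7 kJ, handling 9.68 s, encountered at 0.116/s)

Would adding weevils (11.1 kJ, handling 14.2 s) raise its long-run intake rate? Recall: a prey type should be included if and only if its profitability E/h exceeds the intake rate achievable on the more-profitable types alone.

Yes

Intake rate on the current diet: R = (0.116×11.7) / (1 + 0.116×9.68) = 1.357/2.123 = 0.6393 kJ/s.
weevils: E/h = 11.1/14.2 = 0.7817 kJ/s.
0.7817 > 0.6393, so adding weevils raises the average — include it.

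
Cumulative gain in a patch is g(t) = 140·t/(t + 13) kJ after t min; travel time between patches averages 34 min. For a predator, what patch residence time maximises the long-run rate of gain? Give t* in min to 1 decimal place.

Optimal t* satisfies g'(t*) = g(t*)/(T + t*).
g'(t) = 140·13/(t + 13)². Setting 140·13/(t+13)² = 140t/[(t+13)(34+t)] gives 13(34+t) = t(t+13), so t² = 13×34 = 442.
t* = √442 = 21.02 min.

21.0 min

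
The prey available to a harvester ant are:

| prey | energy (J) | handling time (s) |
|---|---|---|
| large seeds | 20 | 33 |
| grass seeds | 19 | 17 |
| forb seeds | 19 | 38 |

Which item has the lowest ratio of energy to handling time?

In descending order of E/h:
grass seeds: 19/17 = 1.12 J/s
large seeds: 20/33 = 0.606 J/s
forb seeds: 19/38 = 0.5 J/s

forb seeds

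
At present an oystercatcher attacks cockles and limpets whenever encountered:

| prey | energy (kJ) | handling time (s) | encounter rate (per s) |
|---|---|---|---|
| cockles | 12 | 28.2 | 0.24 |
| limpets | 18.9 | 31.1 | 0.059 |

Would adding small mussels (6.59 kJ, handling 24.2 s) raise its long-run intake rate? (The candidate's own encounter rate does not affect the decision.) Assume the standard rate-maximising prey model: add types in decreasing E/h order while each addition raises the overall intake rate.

No

Intake rate on the current diet: R = (0.24×12 + 0.059×18.9) / (1 + 0.24×28.2 + 0.059×31.1) = 3.995/9.603 = 0.416 kJ/s.
Profitability of small mussels: 6.59/24.2 = 0.2723 kJ/s.
0.2723 < 0.416, so adding small mussels would lower the average — exclude it.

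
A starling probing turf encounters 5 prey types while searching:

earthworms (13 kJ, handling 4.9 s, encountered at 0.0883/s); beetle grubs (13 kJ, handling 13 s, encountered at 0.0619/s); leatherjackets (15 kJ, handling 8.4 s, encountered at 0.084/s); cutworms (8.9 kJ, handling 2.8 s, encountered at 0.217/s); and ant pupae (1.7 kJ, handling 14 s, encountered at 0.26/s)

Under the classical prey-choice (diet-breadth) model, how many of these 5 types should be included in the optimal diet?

Rank by E/h (kJ/s): cutworms 3.18, earthworms 2.65, leatherjackets 1.79, beetle grubs 1, ant pupae 0.121. Include each in turn until the next type's E/h falls below the running intake rate.
Rate on top 1: 1.201. earthworms: 2.65 > 1.201 → include.
Rate on top 2: 1.509. leatherjackets: 1.79 > 1.509 → include.
Rate on top 3: 1.58. beetle grubs: 1 < 1.58 → exclude; stop.
Optimal diet: cutworms, earthworms, leatherjackets — 3 of 5 types.

3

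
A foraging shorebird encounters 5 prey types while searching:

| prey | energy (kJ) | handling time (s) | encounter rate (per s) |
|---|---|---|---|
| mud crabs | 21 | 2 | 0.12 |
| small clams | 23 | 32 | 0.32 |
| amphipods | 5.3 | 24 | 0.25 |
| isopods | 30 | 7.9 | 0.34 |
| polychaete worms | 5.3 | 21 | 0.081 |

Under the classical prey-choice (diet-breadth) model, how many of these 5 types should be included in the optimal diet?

2

E/h in descending order: mud crabs 10.5, isopods 3.8, small clams 0.719, polychaete worms 0.252, amphipods 0.221 kJ/s. The optimal diet is the largest prefix of this list for which every included type satisfies E_i/h_i > R on the types above it.
Rate on top 1: 2.032. isopods: 3.8 > 2.032 → include.
Rate on top 2: 3.24. small clams: 0.719 < 3.24 → exclude; stop.
Optimal diet: mud crabs, isopods — 2 of 5 types.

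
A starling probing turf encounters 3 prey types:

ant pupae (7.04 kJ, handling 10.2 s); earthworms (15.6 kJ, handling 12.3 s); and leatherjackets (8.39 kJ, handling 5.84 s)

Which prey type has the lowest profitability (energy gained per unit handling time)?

In descending order of E/h:
leatherjackets: 8.39/5.84 = 1.44 kJ/s
earthworms: 15.6/12.3 = 1.27 kJ/s
ant pupae: 7.04/10.2 = 0.69 kJ/s

ant pupae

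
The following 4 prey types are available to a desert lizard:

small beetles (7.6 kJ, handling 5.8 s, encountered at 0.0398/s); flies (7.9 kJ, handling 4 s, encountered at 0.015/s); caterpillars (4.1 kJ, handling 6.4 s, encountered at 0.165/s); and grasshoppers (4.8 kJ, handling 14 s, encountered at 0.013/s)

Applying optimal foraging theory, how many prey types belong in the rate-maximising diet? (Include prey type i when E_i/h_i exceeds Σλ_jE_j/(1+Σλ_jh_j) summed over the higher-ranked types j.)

3

Rank by E/h (kJ/s): flies 1.98, small beetles 1.31, caterpillars 0.641, grasshoppers 0.343. Include each in turn until the next type's E/h falls below the running intake rate.
Rate on top 1: 0.1118. small beetles: 1.31 > 0.1118 → include.
Rate on top 2: 0.3261. caterpillars: 0.641 > 0.3261 → include.
Rate on top 3: 0.4676. grasshoppers: 0.343 < 0.4676 → exclude; stop.
Optimal diet: flies, small beetles, caterpillars — 3 of 4 types.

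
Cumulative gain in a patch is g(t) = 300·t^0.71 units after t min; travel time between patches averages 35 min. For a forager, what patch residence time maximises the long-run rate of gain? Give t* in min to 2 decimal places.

85.69 min

Optimal t* satisfies g'(t*) = g(t*)/(T + t*).
g'(t) = 0.71·300·t^-0.29. Setting 0.71·300·t^-0.29 = 300·t^0.71/(35+t) gives 0.71(35+t) = t, so 0.29·t = 0.71×35.
t* = 0.71×35/0.29 = 85.69 min.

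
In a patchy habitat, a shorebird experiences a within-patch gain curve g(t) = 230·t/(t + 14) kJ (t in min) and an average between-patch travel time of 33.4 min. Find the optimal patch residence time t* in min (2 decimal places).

Maximise g(t)/(T+t): set derivative to zero → g'(t)(T+t) = g(t).
g'(t) = 230·14/(t + 14)². Setting 230·14/(t+14)² = 230t/[(t+14)(33.4+t)] gives 14(33.4+t) = t(t+14), so t² = 14×33.4 = 467.6.
t* = √467.6 = 21.62 min.

21.62 min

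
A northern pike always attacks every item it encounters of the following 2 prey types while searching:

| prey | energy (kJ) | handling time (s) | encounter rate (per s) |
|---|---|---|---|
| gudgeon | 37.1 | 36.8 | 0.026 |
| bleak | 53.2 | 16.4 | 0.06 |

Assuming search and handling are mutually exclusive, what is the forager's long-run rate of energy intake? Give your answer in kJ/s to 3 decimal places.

1.413 kJ/s

R = (0.026×37.1 + 0.06×53.2) / (1 + 0.026×36.8 + 0.06×16.4) = 4.157/2.941 = 1.413 kJ/s.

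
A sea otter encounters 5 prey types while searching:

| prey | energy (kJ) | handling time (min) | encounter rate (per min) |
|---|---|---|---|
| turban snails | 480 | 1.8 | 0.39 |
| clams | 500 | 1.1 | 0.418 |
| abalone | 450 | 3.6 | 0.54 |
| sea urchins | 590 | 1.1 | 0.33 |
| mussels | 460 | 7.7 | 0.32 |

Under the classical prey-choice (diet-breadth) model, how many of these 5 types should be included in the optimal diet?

E/h in descending order: sea urchins 536, clams 455, turban snails 267, abalone 125, mussels 59.7 kJ/min. The optimal diet is the largest prefix of this list for which every included type satisfies E_i/h_i > R on the types above it.
Rate on top 1: 142.8. clams: 455 > 142.8 → include.
Rate on top 2: 221.5. turban snails: 267 > 221.5 → include.
Rate on top 3: 234. abalone: 125 < 234 → exclude; stop.
Optimal diet: sea urchins, clams, turban snails — 3 of 5 types.

3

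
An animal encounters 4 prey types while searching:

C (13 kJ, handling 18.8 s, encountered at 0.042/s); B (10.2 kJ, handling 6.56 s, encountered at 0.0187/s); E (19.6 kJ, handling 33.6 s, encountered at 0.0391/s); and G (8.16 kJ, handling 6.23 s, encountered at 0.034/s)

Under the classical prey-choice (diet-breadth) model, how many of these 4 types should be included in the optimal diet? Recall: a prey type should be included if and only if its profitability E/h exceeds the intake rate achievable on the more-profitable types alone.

4

Rank by E/h (kJ/s): B 1.55, G 1.31, C 0.691, E 0.583. Include each in turn until the next type's E/h falls below the running intake rate.
Rate on top 1: 0.1699. G: 1.31 > 0.1699 → include.
Rate on top 2: 0.3508. C: 0.691 > 0.3508 → include.
Rate on top 3: 0.4775. E: 0.583 > 0.4775 → include.
Optimal diet: B, G, C, E — 4 of 4 types.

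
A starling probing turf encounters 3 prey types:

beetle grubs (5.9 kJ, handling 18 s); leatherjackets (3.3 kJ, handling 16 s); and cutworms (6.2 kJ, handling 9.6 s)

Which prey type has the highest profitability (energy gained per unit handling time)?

In descending order of E/h:
cutworms: 6.2/9.6 = 0.646 kJ/s
beetle grubs: 5.9/18 = 0.328 kJ/s
leatherjackets: 3.3/16 = 0.206 kJ/s

cutworms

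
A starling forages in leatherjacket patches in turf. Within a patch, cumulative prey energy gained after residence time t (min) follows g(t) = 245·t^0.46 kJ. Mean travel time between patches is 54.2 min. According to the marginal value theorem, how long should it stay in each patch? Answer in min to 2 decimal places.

46.17 min

By the marginal value theorem, leave when the instantaneous gain rate g'(t) equals the habitat-wide average g(t)/(T + t).
g'(t) = 0.46·245·t^-0.54. Setting 0.46·245·t^-0.54 = 245·t^0.46/(54.2+t) gives 0.46(54.2+t) = t, so 0.54·t = 0.46×54.2.
t* = 0.46×54.2/0.54 = 46.17 min.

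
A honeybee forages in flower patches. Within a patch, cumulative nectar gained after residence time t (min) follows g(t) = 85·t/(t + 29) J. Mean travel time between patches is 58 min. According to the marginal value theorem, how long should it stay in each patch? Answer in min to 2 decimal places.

By the marginal value theorem, leave when the instantaneous gain rate g'(t) equals the habitat-wide average g(t)/(T + t).
g'(t) = 85·29/(t + 29)². Setting 85·29/(t+29)² = 85t/[(t+29)(58+t)] gives 29(58+t) = t(t+29), so t² = 29×58 = 1682.
t* = √1682 = 41.01 min.

41.01 min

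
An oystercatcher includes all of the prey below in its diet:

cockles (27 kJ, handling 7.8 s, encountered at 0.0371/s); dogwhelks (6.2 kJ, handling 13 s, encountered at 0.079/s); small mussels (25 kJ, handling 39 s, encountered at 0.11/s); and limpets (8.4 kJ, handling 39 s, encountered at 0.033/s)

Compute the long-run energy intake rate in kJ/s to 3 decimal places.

0.572 kJ/s

R = (0.0371×27 + 0.079×6.2 + 0.11×25 + 0.033×8.4) / (1 + 0.0371×7.8 + 0.079×13 + 0.11×39 + 0.033×39) = 4.519/7.893 = 0.5725 kJ/s.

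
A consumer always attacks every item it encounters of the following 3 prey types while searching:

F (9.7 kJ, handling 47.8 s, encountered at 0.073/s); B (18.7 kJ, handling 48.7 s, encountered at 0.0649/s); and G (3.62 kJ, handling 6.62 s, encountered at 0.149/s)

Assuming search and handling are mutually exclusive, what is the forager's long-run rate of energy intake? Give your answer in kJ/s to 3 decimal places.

R = (0.073×9.7 + 0.0649×18.7 + 0.149×3.62) / (1 + 0.073×47.8 + 0.0649×48.7 + 0.149×6.62) = 2.461/8.636 = 0.285 kJ/s.

0.285 kJ/s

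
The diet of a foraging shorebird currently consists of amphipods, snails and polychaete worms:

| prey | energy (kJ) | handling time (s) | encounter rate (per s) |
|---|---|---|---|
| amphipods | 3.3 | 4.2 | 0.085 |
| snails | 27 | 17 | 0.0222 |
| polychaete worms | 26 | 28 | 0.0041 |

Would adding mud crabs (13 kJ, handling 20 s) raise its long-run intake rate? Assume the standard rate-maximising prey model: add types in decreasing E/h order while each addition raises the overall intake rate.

Current rate: (0.085×3.3 + 0.0222×27 + 0.0041×26)/(1 + 0.085×4.2 + 0.0222×17 + 0.0041×28) = 0.5335 kJ/s.
mud crabs: E/h = 13/20 = 0.65 kJ/s.
Since 0.65 > R, including mud crabs increases the long-run rate.

Yes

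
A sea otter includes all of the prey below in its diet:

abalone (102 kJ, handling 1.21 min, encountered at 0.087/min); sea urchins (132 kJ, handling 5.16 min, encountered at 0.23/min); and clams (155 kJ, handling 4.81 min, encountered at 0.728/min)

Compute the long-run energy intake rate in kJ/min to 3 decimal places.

26.248 kJ/min

R = (0.087×102 + 0.23×132 + 0.728×155) / (1 + 0.087×1.21 + 0.23×5.16 + 0.728×4.81) = 152.1/5.794 = 26.25 kJ/min.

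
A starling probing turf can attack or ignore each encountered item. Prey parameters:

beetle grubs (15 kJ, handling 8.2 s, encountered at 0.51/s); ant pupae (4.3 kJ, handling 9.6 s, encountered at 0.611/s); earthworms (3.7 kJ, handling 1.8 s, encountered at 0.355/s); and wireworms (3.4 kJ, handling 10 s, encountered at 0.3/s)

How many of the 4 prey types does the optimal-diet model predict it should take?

Rank by E/h (kJ/s): earthworms 2.06, beetle grubs 1.83, ant pupae 0.448, wireworms 0.34. Include each in turn until the next type's E/h falls below the running intake rate.
Rate on top 1: 0.8014. beetle grubs: 1.83 > 0.8014 → include.
Rate on top 2: 1.54. ant pupae: 0.448 < 1.54 → exclude; stop.
Optimal diet: earthworms, beetle grubs — 2 of 4 types.

2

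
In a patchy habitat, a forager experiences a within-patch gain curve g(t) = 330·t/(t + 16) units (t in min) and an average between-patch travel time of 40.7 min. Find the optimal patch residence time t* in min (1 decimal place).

25.5 min

Optimal t* satisfies g'(t*) = g(t*)/(T + t*).
g'(t) = 330·16/(t + 16)². Setting 330·16/(t+16)² = 330t/[(t+16)(40.7+t)] gives 16(40.7+t) = t(t+16), so t² = 16×40.7 = 651.2.
t* = √651.2 = 25.52 min.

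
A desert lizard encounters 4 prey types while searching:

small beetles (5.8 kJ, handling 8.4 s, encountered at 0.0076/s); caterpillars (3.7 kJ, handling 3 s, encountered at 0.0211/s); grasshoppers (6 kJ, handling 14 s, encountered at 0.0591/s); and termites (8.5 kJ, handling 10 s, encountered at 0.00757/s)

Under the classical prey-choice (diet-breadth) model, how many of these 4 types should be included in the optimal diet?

E/h in descending order: caterpillars 1.23, termites 0.85, small beetles 0.69, grasshoppers 0.429 kJ/s. The optimal diet is the largest prefix of this list for which every included type satisfies E_i/h_i > R on the types above it.
Rate on top 1: 0.07342. termites: 0.85 > 0.07342 → include.
Rate on top 2: 0.125. small beetles: 0.69 > 0.125 → include.
Rate on top 3: 0.155. grasshoppers: 0.429 > 0.155 → include.
Optimal diet: caterpillars, termites, small beetles, grasshoppers — 4 of 4 types.

4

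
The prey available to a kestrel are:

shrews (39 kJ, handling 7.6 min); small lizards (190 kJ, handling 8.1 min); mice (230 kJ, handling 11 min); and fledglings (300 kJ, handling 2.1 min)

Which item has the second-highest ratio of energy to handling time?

In descending order of E/h:
fledglings: 300/2.1 = 143 kJ/min
small lizards: 190/8.1 = 23.5 kJ/min
mice: 230/11 = 20.9 kJ/min
shrews: 39/7.6 = 5.13 kJ/min

small lizards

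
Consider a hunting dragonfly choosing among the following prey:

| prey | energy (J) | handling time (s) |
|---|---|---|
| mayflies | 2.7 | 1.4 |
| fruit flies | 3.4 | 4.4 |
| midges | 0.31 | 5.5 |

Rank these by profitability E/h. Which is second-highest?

fruit flies

Profitability E/h (J/s): mayflies = 2.7/1.4 = 1.93, fruit flies = 3.4/4.4 = 0.773, midges = 0.31/5.5 = 0.0564.
Ranked: mayflies > fruit flies > midges.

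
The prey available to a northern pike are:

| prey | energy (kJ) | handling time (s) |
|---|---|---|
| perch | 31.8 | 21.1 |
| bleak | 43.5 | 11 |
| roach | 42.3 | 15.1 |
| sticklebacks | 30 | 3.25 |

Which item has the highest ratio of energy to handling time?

Profitability E/h (kJ/s): perch = 31.8/21.1 = 1.51, bleak = 43.5/11 = 3.95, roach = 42.3/15.1 = 2.8, sticklebacks = 30/3.25 = 9.23.
Ranked: sticklebacks > bleak > roach > perch.

sticklebacks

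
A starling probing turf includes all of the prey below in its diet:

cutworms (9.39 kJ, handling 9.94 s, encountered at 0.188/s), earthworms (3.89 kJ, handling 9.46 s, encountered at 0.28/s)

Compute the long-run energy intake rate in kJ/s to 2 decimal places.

Energy encountered per unit search time: 0.188×9.39 + 0.28×3.89 = 2.855 kJ/s.
Handling time per unit search time: 0.188×9.94 + 0.28×9.46 = 4.518.
Rate = 2.855/(1 + 4.518) = 0.5174 kJ/s.

0.52 kJ/s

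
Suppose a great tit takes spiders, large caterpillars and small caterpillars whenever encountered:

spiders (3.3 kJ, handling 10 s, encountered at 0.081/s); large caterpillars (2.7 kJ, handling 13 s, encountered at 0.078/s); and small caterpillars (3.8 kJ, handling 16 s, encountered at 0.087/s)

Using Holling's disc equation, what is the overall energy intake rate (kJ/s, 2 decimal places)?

0.19 kJ/s

R = Σλ_iE_i / (1 + Σλ_ih_i)
Numerator: 0.081×3.3 + 0.078×2.7 + 0.087×3.8 = 0.8085
Denominator: 1 + 0.081×10 + 0.078×13 + 0.087×16 = 4.216
R = 0.8085/4.216 = 0.1918 kJ/s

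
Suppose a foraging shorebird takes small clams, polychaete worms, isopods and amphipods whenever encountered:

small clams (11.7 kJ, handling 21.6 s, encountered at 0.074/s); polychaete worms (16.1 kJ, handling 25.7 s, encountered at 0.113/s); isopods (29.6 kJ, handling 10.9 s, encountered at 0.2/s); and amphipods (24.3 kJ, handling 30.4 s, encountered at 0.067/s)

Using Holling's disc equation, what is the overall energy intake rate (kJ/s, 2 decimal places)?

R = Σλ_iE_i / (1 + Σλ_ih_i)
Numerator: 0.074×11.7 + 0.113×16.1 + 0.2×29.6 + 0.067×24.3 = 10.23
Denominator: 1 + 0.074×21.6 + 0.113×25.7 + 0.2×10.9 + 0.067×30.4 = 9.719
R = 10.23/9.719 = 1.053 kJ/s

1.05 kJ/s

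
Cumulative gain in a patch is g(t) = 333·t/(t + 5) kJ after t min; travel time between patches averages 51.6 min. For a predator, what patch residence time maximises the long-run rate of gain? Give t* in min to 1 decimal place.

Maximise g(t)/(T+t): set derivative to zero → g'(t)(T+t) = g(t).
g'(t) = 333·5/(t + 5)². Setting 333·5/(t+5)² = 333t/[(t+5)(51.6+t)] gives 5(51.6+t) = t(t+5), so t² = 5×51.6 = 258.
t* = √258 = 16.06 min.

16.1 min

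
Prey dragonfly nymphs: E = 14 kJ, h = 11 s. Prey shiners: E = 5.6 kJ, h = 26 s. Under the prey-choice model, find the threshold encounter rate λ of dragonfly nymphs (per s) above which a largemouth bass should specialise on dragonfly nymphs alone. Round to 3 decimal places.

0.019 per s

At the threshold, the rate on dragonfly nymphs alone equals the profitability of shiners: λ·14/(1 + λ·11) = 5.6/26 = 0.2154.
Rearranging, λ(14 − 0.2154×11) = 0.2154, so λ = 0.2154/11.63 = 0.01852 per s.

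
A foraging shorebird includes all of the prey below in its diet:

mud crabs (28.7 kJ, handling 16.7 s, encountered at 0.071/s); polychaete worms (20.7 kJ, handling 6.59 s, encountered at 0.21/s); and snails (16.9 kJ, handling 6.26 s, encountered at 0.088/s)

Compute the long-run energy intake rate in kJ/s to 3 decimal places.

1.910 kJ/s

R = (0.071×28.7 + 0.21×20.7 + 0.088×16.9) / (1 + 0.071×16.7 + 0.21×6.59 + 0.088×6.26) = 7.872/4.12 = 1.91 kJ/s.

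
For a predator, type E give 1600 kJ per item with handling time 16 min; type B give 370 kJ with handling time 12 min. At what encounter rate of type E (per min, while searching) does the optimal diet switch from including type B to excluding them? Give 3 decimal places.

0.028 per min

The zero-one rule: include type B iff E₂/h₂ > λE₁/(1+λh₁). Equality gives the switch point.
λE₁h₂ = E₂ + λE₂h₁ ⇒ λ = E₂/(E₁h₂ − E₂h₁) = 370/(1.92e+04 − 5920) = 0.02786 per min.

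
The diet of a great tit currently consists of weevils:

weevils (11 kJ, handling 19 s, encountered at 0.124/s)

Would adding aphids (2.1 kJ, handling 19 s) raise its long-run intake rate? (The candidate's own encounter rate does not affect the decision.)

No

Current rate: (0.124×11)/(1 + 0.124×19) = 0.4064 kJ/s.
aphids: E/h = 2.1/19 = 0.1105 kJ/s.
Since 0.1105 < R, time spent handling aphids is better spent searching.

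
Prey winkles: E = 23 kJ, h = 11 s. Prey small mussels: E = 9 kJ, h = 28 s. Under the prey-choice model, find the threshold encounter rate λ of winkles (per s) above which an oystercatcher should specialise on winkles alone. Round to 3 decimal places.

0.017 per s

At the threshold, the rate on winkles alone equals the profitability of small mussels: λ·23/(1 + λ·11) = 9/28 = 0.3214.
Rearranging, λ(23 − 0.3214×11) = 0.3214, so λ = 0.3214/19.46 = 0.01651 per s.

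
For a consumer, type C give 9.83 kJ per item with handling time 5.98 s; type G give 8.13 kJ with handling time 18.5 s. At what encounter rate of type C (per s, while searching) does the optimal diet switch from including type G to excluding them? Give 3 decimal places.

0.061 per s

At the threshold, the rate on type C alone equals the profitability of type G: λ·9.83/(1 + λ·5.98) = 8.13/18.5 = 0.4395.
Rearranging, λ(9.83 − 0.4395×5.98) = 0.4395, so λ = 0.4395/7.202 = 0.06102 per s.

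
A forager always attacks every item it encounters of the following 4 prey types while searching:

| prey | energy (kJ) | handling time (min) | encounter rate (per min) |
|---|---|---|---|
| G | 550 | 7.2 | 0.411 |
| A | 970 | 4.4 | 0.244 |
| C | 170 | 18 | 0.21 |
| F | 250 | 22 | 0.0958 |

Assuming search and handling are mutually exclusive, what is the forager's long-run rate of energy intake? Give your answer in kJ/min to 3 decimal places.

47.835 kJ/min

R = Σλ_iE_i / (1 + Σλ_ih_i)
Numerator: 0.411×550 + 0.244×970 + 0.21×170 + 0.0958×250 = 522.4
Denominator: 1 + 0.411×7.2 + 0.244×4.4 + 0.21×18 + 0.0958×22 = 10.92
R = 522.4/10.92 = 47.84 kJ/min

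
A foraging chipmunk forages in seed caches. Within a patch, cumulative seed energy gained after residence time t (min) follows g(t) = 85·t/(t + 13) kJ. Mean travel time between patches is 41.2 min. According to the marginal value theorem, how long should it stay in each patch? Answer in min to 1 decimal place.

23.1 min

By the marginal value theorem, leave when the instantaneous gain rate g'(t) equals the habitat-wide average g(t)/(T + t).
g'(t) = 85·13/(t + 13)². Setting 85·13/(t+13)² = 85t/[(t+13)(41.2+t)] gives 13(41.2+t) = t(t+13), so t² = 13×41.2 = 535.6.
t* = √535.6 = 23.14 min.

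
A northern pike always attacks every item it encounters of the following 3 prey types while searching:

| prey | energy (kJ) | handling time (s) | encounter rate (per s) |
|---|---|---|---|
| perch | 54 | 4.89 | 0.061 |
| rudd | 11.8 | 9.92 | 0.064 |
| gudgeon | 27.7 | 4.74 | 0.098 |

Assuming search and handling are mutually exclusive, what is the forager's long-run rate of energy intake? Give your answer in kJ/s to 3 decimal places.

2.821 kJ/s

R = (0.061×54 + 0.064×11.8 + 0.098×27.7) / (1 + 0.061×4.89 + 0.064×9.92 + 0.098×4.74) = 6.764/2.398 = 2.821 kJ/s.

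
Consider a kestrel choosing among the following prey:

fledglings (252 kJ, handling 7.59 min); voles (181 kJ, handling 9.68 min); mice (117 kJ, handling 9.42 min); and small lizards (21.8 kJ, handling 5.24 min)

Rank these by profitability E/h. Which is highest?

fledglings

In descending order of E/h:
fledglings: 252/7.59 = 33.2 kJ/min
voles: 181/9.68 = 18.7 kJ/min
mice: 117/9.42 = 12.4 kJ/min
small lizards: 21.8/5.24 = 4.16 kJ/min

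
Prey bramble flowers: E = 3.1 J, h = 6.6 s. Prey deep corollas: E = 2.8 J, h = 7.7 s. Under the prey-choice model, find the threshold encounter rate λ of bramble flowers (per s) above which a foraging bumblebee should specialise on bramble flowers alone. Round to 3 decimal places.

At the threshold, the rate on bramble flowers alone equals the profitability of deep corollas: λ·3.1/(1 + λ·6.6) = 2.8/7.7 = 0.3636.
Rearranging, λ(3.1 − 0.3636×6.6) = 0.3636, so λ = 0.3636/0.7 = 0.5195 per s.

0.519 per s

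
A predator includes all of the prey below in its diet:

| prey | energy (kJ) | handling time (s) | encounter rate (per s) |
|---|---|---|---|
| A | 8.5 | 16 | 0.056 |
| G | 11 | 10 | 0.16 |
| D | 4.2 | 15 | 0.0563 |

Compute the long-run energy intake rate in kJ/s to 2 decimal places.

R = Σλ_iE_i / (1 + Σλ_ih_i)
Numerator: 0.056×8.5 + 0.16×11 + 0.0563×4.2 = 2.472
Denominator: 1 + 0.056×16 + 0.16×10 + 0.0563×15 = 4.341
R = 2.472/4.341 = 0.5696 kJ/s

0.57 kJ/s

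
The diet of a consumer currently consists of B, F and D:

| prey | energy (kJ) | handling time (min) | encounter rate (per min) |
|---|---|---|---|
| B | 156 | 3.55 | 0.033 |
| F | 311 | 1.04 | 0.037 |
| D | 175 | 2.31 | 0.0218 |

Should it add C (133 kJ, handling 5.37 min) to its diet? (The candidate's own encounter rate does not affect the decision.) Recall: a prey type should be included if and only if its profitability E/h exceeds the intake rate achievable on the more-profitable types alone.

Yes

On B, F and D alone, R = ΣλE/(1+Σλh) = 20.47/1.206 = 16.97 kJ/min.
Profitability of C: 133/5.37 = 24.77 kJ/min.
24.77 > 16.97, so adding C raises the average — include it.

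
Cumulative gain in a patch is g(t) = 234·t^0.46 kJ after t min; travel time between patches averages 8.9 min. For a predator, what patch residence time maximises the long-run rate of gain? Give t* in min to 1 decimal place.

7.6 min

By the marginal value theorem, leave when the instantaneous gain rate g'(t) equals the habitat-wide average g(t)/(T + t).
g'(t) = 0.46·234·t^-0.54. Setting 0.46·234·t^-0.54 = 234·t^0.46/(8.9+t) gives 0.46(8.9+t) = t, so 0.54·t = 0.46×8.9.
t* = 0.46×8.9/0.54 = 7.581 min.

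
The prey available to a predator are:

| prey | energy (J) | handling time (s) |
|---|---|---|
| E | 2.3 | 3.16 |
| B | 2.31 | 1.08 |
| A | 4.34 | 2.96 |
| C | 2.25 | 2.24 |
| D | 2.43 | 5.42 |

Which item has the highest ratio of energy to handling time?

Profitability E/h (J/s): E = 2.3/3.16 = 0.728, B = 2.31/1.08 = 2.14, A = 4.34/2.96 = 1.47, C = 2.25/2.24 = 1, D = 2.43/5.42 = 0.448.
Ranked: B > A > C > E > D.

B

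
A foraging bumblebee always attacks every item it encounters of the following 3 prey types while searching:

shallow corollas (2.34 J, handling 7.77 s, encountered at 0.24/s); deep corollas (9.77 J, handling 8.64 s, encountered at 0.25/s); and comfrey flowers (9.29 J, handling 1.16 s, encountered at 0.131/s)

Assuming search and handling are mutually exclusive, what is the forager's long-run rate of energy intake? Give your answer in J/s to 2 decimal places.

R = (0.24×2.34 + 0.25×9.77 + 0.131×9.29) / (1 + 0.24×7.77 + 0.25×8.64 + 0.131×1.16) = 4.221/5.177 = 0.8154 J/s.

0.82 J/s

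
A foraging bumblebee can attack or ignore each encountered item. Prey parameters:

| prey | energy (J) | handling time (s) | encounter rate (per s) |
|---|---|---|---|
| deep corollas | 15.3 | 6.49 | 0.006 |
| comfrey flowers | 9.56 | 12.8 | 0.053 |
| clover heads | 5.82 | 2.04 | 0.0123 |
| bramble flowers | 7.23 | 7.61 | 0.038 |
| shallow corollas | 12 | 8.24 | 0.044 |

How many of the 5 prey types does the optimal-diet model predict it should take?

Profitabilities (E/h, J/s): clover heads 2.85, deep corollas 2.36, shallow corollas 1.46, bramble flowers 0.95, comfrey flowers 0.747. Add prey in this order while the next type's profitability exceeds the intake rate on those already taken.
Rate on top 1: 0.06983. deep corollas: 2.36 > 0.06983 → include.
Rate on top 2: 0.1536. shallow corollas: 1.46 > 0.1536 → include.
Rate on top 3: 0.4846. bramble flowers: 0.95 > 0.4846 → include.
Rate on top 4: 0.5631. comfrey flowers: 0.747 > 0.5631 → include.
Optimal diet: clover heads, deep corollas, shallow corollas, bramble flowers, comfrey flowers — 5 of 5 types.

5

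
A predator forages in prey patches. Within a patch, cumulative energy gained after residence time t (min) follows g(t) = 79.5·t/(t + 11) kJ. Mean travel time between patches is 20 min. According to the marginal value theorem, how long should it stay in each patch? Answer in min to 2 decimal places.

14.83 min

Optimal t* satisfies g'(t*) = g(t*)/(T + t*).
g'(t) = 79.5·11/(t + 11)². Setting 79.5·11/(t+11)² = 79.5t/[(t+11)(20+t)] gives 11(20+t) = t(t+11), so t² = 11×20 = 220.
t* = √220 = 14.83 min.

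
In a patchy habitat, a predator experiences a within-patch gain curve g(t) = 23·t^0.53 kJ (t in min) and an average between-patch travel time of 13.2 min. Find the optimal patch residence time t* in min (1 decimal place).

14.9 min

Optimal t* satisfies g'(t*) = g(t*)/(T + t*).
g'(t) = 0.53·23·t^-0.47. Setting 0.53·23·t^-0.47 = 23·t^0.53/(13.2+t) gives 0.53(13.2+t) = t, so 0.47·t = 0.53×13.2.
t* = 0.53×13.2/0.47 = 14.89 min.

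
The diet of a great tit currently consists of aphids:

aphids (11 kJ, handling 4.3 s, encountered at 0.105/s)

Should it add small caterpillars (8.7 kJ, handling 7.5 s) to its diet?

Yes

Intake rate on the current diet: R = (0.105×11) / (1 + 0.105×4.3) = 1.155/1.452 = 0.7957 kJ/s.
Profitability of small caterpillars: 8.7/7.5 = 1.16 kJ/s.
1.16 > 0.7957, so adding small caterpillars raises the average — include it.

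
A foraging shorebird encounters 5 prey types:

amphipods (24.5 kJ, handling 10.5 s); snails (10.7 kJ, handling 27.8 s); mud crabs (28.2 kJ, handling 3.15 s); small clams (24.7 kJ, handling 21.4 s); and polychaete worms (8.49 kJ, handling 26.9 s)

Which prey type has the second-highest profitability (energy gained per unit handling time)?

Profitability E/h (kJ/s): amphipods = 24.5/10.5 = 2.33, snails = 10.7/27.8 = 0.385, mud crabs = 28.2/3.15 = 8.95, small clams = 24.7/21.4 = 1.15, polychaete worms = 8.49/26.9 = 0.316.
Ranked: mud crabs > amphipods > small clams > snails > polychaete worms.

amphipods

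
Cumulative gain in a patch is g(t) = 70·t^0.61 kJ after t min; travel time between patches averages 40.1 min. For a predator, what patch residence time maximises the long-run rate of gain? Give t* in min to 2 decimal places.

62.72 min

By the marginal value theorem, leave when the instantaneous gain rate g'(t) equals the habitat-wide average g(t)/(T + t).
g'(t) = 0.61·70·t^-0.39. Setting 0.61·70·t^-0.39 = 70·t^0.61/(40.1+t) gives 0.61(40.1+t) = t, so 0.39·t = 0.61×40.1.
t* = 0.61×40.1/0.39 = 62.72 min.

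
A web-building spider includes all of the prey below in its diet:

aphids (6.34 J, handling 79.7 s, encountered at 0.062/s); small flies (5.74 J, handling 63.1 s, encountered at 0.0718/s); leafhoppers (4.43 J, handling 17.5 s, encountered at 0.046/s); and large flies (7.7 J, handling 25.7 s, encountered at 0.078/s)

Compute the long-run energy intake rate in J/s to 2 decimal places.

0.12 J/s

R = Σλ_iE_i / (1 + Σλ_ih_i)
Numerator: 0.062×6.34 + 0.0718×5.74 + 0.046×4.43 + 0.078×7.7 = 1.61
Denominator: 1 + 0.062×79.7 + 0.0718×63.1 + 0.046×17.5 + 0.078×25.7 = 13.28
R = 1.61/13.28 = 0.1212 J/s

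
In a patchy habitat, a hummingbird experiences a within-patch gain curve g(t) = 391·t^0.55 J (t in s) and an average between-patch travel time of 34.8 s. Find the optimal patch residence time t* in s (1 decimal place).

42.5 s

By the marginal value theorem, leave when the instantaneous gain rate g'(t) equals the habitat-wide average g(t)/(T + t).
g'(t) = 0.55·391·t^-0.45. Setting 0.55·391·t^-0.45 = 391·t^0.55/(34.8+t) gives 0.55(34.8+t) = t, so 0.45·t = 0.55×34.8.
t* = 0.55×34.8/0.45 = 42.53 s.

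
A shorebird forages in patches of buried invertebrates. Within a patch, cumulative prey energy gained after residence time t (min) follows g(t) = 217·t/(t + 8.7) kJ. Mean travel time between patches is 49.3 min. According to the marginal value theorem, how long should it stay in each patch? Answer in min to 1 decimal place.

By the marginal value theorem, leave when the instantaneous gain rate g'(t) equals the habitat-wide average g(t)/(T + t).
g'(t) = 217·8.7/(t + 8.7)². Setting 217·8.7/(t+8.7)² = 217t/[(t+8.7)(49.3+t)] gives 8.7(49.3+t) = t(t+8.7), so t² = 8.7×49.3 = 428.9.
t* = √428.9 = 20.71 min.

20.7 min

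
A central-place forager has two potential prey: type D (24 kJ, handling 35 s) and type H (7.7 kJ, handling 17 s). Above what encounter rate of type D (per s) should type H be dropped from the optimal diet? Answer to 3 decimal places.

At the threshold, the rate on type D alone equals the profitability of type H: λ·24/(1 + λ·35) = 7.7/17 = 0.4529.
Rearranging, λ(24 − 0.4529×35) = 0.4529, so λ = 0.4529/8.147 = 0.0556 per s.

0.056 per s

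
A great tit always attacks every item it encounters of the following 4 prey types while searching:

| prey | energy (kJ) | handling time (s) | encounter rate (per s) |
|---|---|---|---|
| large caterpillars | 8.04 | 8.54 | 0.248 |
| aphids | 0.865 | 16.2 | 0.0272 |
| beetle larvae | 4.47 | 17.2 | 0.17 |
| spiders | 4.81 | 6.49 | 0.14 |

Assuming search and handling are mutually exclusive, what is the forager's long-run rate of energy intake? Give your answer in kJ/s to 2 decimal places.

Energy encountered per unit search time: 0.248×8.04 + 0.0272×0.865 + 0.17×4.47 + 0.14×4.81 = 3.451 kJ/s.
Handling time per unit search time: 0.248×8.54 + 0.0272×16.2 + 0.17×17.2 + 0.14×6.49 = 6.391.
Rate = 3.451/(1 + 6.391) = 0.4669 kJ/s.

0.47 kJ/s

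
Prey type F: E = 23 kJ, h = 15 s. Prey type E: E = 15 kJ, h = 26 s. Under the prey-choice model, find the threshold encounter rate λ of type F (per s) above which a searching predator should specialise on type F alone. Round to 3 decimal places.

At the threshold, the rate on type F alone equals the profitability of type E: λ·23/(1 + λ·15) = 15/26 = 0.5769.
Rearranging, λ(23 − 0.5769×15) = 0.5769, so λ = 0.5769/14.35 = 0.04021 per s.

0.040 per s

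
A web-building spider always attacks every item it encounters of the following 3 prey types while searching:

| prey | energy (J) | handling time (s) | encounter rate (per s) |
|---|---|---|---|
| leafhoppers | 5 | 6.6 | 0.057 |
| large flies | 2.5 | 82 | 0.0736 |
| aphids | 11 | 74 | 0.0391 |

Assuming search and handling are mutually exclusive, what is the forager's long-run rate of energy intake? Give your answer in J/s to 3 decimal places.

Energy encountered per unit search time: 0.057×5 + 0.0736×2.5 + 0.0391×11 = 0.8991 J/s.
Handling time per unit search time: 0.057×6.6 + 0.0736×82 + 0.0391×74 = 9.305.
Rate = 0.8991/(1 + 9.305) = 0.08725 J/s.

0.087 J/s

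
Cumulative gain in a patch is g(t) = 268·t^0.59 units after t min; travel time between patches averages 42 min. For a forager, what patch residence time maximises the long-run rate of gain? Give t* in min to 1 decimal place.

By the marginal value theorem, leave when the instantaneous gain rate g'(t) equals the habitat-wide average g(t)/(T + t).
g'(t) = 0.59·268·t^-0.41. Setting 0.59·268·t^-0.41 = 268·t^0.59/(42+t) gives 0.59(42+t) = t, so 0.41·t = 0.59×42.
t* = 0.59×42/0.41 = 60.44 min.

60.4 min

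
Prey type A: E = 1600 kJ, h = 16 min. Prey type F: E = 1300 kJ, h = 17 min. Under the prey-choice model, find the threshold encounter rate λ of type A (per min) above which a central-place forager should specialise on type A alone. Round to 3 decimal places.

Drop type F once their profitability E₂/h₂ falls below the rate achievable on type A alone: E₂/h₂ = λE₁/(1 + λh₁).
Solve for λ: λE₁h₂ = E₂(1 + λh₁) → λ(E₁h₂ − E₂h₁) = E₂ → λ = E₂/(E₁h₂ − E₂h₁).
λ = 1300/(1600×17 − 1300×16) = 1300/6400 = 0.2031 per min.

0.203 per min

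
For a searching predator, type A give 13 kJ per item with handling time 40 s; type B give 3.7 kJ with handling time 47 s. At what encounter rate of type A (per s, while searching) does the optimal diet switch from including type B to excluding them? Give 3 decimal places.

The zero-one rule: include type B iff E₂/h₂ > λE₁/(1+λh₁). Equality gives the switch point.
λE₁h₂ = E₂ + λE₂h₁ ⇒ λ = E₂/(E₁h₂ − E₂h₁) = 3.7/(611 − 148) = 0.007991 per s.

0.008 per s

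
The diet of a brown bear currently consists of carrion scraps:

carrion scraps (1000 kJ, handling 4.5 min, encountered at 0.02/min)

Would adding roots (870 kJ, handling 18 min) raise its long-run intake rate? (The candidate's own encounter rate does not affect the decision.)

Current rate: (0.02×1000)/(1 + 0.02×4.5) = 18.35 kJ/min.
roots: E/h = 870/18 = 48.33 kJ/min.
Since 48.33 > R, including roots increases the long-run rate.

Yes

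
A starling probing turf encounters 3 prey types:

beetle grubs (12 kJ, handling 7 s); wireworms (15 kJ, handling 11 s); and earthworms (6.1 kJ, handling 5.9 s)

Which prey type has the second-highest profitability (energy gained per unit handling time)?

Profitability E/h (kJ/s): beetle grubs = 12/7 = 1.71, wireworms = 15/11 = 1.36, earthworms = 6.1/5.9 = 1.03.
Ranked: beetle grubs > wireworms > earthworms.

wireworms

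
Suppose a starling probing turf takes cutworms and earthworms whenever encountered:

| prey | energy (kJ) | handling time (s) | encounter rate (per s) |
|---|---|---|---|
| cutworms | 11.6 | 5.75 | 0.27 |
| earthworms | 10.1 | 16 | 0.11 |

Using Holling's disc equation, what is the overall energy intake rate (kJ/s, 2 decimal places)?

R = (0.27×11.6 + 0.11×10.1) / (1 + 0.27×5.75 + 0.11×16) = 4.243/4.312 = 0.9839 kJ/s.

0.98 kJ/s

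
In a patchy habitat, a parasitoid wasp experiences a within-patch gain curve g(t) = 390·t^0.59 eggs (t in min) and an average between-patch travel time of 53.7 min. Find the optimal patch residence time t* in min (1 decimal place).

By the marginal value theorem, leave when the instantaneous gain rate g'(t) equals the habitat-wide average g(t)/(T + t).
g'(t) = 0.59·390·t^-0.41. Setting 0.59·390·t^-0.41 = 390·t^0.59/(53.7+t) gives 0.59(53.7+t) = t, so 0.41·t = 0.59×53.7.
t* = 0.59×53.7/0.41 = 77.28 min.

77.3 min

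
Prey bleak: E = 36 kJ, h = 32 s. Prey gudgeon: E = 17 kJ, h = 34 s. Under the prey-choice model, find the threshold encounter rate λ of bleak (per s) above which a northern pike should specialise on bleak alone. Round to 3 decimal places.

At the threshold, the rate on bleak alone equals the profitability of gudgeon: λ·36/(1 + λ·32) = 17/34 = 0.5.
Rearranging, λ(36 − 0.5×32) = 0.5, so λ = 0.5/20 = 0.025 per s.

0.025 per s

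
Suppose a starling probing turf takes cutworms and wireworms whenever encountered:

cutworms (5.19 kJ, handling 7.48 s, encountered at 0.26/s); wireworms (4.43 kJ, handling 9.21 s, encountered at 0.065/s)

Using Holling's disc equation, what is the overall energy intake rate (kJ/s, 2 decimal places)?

0.46 kJ/s

R = Σλ_iE_i / (1 + Σλ_ih_i)
Numerator: 0.26×5.19 + 0.065×4.43 = 1.637
Denominator: 1 + 0.26×7.48 + 0.065×9.21 = 3.543
R = 1.637/3.543 = 0.4621 kJ/s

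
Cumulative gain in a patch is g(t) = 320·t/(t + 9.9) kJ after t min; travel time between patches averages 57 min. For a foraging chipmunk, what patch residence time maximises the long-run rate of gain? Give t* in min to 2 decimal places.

23.75 min

Optimal t* satisfies g'(t*) = g(t*)/(T + t*).
g'(t) = 320·9.9/(t + 9.9)². Setting 320·9.9/(t+9.9)² = 320t/[(t+9.9)(57+t)] gives 9.9(57+t) = t(t+9.9), so t² = 9.9×57 = 564.3.
t* = √564.3 = 23.75 min.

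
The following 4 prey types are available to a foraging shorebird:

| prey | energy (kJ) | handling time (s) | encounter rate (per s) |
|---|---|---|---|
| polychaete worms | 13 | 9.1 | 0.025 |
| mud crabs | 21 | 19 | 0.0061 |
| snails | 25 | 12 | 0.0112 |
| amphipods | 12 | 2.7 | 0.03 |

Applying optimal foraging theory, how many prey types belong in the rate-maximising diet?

Rank by E/h (kJ/s): amphipods 4.44, snails 2.08, polychaete worms 1.43, mud crabs 1.11. Include each in turn until the next type's E/h falls below the running intake rate.
Rate on top 1: 0.333. snails: 2.08 > 0.333 → include.
Rate on top 2: 0.5266. polychaete worms: 1.43 > 0.5266 → include.
Rate on top 3: 0.6688. mud crabs: 1.11 > 0.6688 → include.
Optimal diet: amphipods, snails, polychaete worms, mud crabs — 4 of 4 types.

4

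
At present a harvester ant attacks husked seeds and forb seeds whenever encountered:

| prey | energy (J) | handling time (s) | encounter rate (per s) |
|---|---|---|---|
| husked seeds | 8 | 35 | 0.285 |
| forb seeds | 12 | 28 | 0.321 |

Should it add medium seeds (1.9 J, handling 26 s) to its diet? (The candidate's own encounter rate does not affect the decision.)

Intake rate on the current diet: R = (0.285×8 + 0.321×12) / (1 + 0.285×35 + 0.321×28) = 6.132/19.96 = 0.3072 J/s.
Profitability of medium seeds: 1.9/26 = 0.07308 J/s.
0.07308 < 0.3072, so adding medium seeds would lower the average — exclude it.

No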